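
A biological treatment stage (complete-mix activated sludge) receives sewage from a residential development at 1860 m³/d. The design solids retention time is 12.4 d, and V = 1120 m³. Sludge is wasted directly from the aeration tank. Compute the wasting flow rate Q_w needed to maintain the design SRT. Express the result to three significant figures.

Q_w ≈ 90.3 m³/d

With mixed-liquor wasting, θ_c = V/Q_w, so Q_w = V/θ_c = 1120/12.4 = 90.32 m³/d.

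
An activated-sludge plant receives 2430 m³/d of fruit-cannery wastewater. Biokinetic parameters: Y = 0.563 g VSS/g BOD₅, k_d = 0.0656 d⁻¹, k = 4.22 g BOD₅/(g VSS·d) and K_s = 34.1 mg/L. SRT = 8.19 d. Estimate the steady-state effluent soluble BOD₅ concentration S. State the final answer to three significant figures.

For a completely mixed reactor with recycle the Lawrence–McCarty relation gives S = K_s·(1 + k_d·θ_c) / [θ_c·(Y·k − k_d) − 1] = 34.1 × (1 + 0.0656 × 8.19) / [8.19 × (0.563 × 4.22 − 0.0656) − 1] = 52.42 / 17.92 = 2.925 mg/L.

S ≈ 2.93 mg/L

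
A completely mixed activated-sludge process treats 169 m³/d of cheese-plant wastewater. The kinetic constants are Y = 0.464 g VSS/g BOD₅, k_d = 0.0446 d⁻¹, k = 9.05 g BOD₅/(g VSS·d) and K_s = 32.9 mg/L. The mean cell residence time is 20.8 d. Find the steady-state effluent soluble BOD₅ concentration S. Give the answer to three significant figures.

From the Monod/SRT balance for a CMAS, S = K_s·(1+k_d θ_c)/[θ_c·(Y k − k_d) − 1] = 32.9 × (1 + 0.0446 × 20.8) / [20.8 × (0.464 × 9.05 − 0.0446) − 1] = 63.42 / 85.42 = 0.7425 mg/L.

S ≈ 0.742 mg/L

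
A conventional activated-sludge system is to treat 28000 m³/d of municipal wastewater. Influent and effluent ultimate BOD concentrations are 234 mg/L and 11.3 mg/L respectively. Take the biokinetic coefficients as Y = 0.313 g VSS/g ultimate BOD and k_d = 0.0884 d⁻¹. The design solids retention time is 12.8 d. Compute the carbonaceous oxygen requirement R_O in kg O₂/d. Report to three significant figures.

R_O ≈ 4940 kg O₂/d

Correct the yield for decay: Y_obs = Y/(1 + k_d θ_c) = 0.313 / (1 + 0.0884 × 12.8) = 0.313 / 2.132 = 0.1468.
ΔS = 234 − 11.3 = 222.7 mg/L, so the substrate removal rate is 28000 × 222.7/1000 = 6236 kg ultimate BOD/d.
Biomass synthesised: P_X = Y_obs × 6236 = 915.7 kg VSS/d.
Carbonaceous O₂ demand = substrate oxidised − cell-mass equivalent = 6236 − 1.42 × 915.7 = 4935 kg O₂/d.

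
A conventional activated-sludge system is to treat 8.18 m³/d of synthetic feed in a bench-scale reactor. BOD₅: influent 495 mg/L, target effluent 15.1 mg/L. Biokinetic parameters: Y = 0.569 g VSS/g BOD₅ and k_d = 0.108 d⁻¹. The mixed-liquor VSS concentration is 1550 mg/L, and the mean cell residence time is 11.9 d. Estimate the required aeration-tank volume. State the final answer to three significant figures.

V ≈ 7.50 m³

Rearranging the biomass balance for a CMAS with decay, V = Y·Q·ΔS·θ_c / [X·(1+k_d θ_c)] = 0.569 × 8.18 × (495 − 15.1) × 11.9 / [1550 × (1 + 0.108 × 11.9)] = 2.66×10^4 / 3542 = 7.504 m³.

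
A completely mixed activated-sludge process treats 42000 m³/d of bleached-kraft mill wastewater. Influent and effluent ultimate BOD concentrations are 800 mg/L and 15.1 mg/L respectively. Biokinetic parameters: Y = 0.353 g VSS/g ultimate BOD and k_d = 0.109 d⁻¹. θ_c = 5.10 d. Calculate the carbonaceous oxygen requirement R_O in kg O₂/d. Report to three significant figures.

R_O ≈ 22300 kg O₂/d

Y_obs = Y / (1 + k_d θ_c) = 0.353 / (1 + 0.109 × 5.10) = 0.353 / 1.556 = 0.2269.
Mass of ultimate BOD removed per day: Q(S₀ − S) = 42000 × 784.9 g/m³ = 32966 kg/d.
P_X = Y_obs·Q·(S₀ − S) = 0.2269 × 32966 = 7479 kg VSS/d.
R_O = Q·(S₀ − S) − 1.42·P_X = 32966 − 1.42 × 7479 = 22345 kg O₂/d.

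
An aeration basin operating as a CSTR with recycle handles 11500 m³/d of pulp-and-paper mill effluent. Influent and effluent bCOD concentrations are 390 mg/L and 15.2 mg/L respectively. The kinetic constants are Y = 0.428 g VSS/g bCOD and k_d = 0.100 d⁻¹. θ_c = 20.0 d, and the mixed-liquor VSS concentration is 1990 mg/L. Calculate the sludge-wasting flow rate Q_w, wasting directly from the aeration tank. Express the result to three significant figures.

Steady-state biomass mass balance: V·X·(1 + k_d·θ_c) = Y·Q·(S₀ − S)·θ_c, so V = 0.428 × 11500 × (390 − 15.2) × 20.0 / [1990 × (1 + 0.100 × 20.0)] = 3.69×10^7 / 5970 = 6180 m³.
For wasting at MLVSS concentration, Q_w = V/θ_c = 6180/20.0 = 309.0 m³/d.

Q_w ≈ 309 m³/d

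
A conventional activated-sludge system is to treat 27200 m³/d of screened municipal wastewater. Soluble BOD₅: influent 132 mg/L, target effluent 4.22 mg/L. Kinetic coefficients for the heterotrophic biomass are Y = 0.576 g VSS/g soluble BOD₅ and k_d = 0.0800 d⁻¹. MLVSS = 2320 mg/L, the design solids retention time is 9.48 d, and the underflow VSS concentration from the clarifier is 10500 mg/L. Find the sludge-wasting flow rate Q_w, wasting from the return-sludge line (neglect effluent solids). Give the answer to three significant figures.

Q_w ≈ 108 m³/d

Rearranging the biomass balance for a CMAS with decay, V = Y·Q·ΔS·θ_c / [X·(1+k_d θ_c)] = 0.576 × 27200 × (132 − 4.22) × 9.48 / [2320 × (1 + 0.0800 × 9.48)] = 1.9×10^7 / 4079 = 4652 m³.
θ_c = V·X/(Q_w·X_r) when wasting from the recycle, so Q_w = V·X/(θ_c·X_r) = 4652 × 2320 / (9.48 × 10500) = 108.4 m³/d.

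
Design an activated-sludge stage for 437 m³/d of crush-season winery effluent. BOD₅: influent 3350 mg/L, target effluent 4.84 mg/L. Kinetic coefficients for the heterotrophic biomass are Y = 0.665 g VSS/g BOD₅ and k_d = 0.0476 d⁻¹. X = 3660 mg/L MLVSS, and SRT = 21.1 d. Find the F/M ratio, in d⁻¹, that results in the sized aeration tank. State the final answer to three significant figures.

Rearranging the biomass balance for a CMAS with decay, V = Y·Q·ΔS·θ_c / [X·(1+k_d θ_c)] = 0.665 × 437 × (3350 − 4.84) × 21.1 / [3660 × (1 + 0.0476 × 21.1)] = 2.05×10^7 / 7336 = 2796 m³.
Food-to-microorganism ratio F/M = Q S₀ / (V X) = 437 × 3350 / (2796 × 3660) = 0.1431 d⁻¹.

F/M ≈ 0.143 d⁻¹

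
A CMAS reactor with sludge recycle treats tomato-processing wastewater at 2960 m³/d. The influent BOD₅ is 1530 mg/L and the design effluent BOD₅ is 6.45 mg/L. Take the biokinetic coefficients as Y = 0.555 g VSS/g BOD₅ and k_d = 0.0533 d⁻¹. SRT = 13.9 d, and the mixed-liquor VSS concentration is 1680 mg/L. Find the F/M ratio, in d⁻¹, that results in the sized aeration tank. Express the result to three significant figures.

Rearranging the biomass balance for a CMAS with decay, V = Y·Q·ΔS·θ_c / [X·(1+k_d θ_c)] = 0.555 × 2960 × (1530 − 6.45) × 13.9 / [1680 × (1 + 0.0533 × 13.9)] = 3.48×10^7 / 2925 = 11895 m³.
Food-to-microorganism ratio F/M = Q S₀ / (V X) = 2960 × 1530 / (11895 × 1680) = 0.2266 d⁻¹.

F/M ≈ 0.227 d⁻¹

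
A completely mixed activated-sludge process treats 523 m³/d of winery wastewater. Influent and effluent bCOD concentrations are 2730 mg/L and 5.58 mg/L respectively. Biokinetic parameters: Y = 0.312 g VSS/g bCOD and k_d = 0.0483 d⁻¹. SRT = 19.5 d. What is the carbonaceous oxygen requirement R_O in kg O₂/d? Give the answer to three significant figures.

R_O ≈ 1100 kg O₂/d

The observed yield is Y_obs = Y/(1 + k_d·θ_c) = 0.312 / (1 + 0.0483 × 19.5) = 0.312 / 1.942 = 0.1607 g VSS per g bCOD removed.
Substrate removed = Q·(S₀ − S) = 523 m³/d × (2730 − 5.58) g/m³ = 1.42×10^6 g/d = 1425 kg/d.
Biomass synthesised: P_X = Y_obs × 1425 = 228.9 kg VSS/d.
R_O = Q·ΔS − 1.42 P_X = 1425 − 325.1 = 1100 kg O₂/d.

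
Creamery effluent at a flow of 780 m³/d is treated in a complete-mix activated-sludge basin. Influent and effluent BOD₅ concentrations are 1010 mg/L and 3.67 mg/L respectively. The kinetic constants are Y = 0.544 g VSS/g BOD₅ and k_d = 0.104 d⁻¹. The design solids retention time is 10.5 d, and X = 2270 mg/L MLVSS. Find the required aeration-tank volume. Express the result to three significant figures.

V ≈ 944 m³

Rearranging the biomass balance for a CMAS with decay, V = Y·Q·ΔS·θ_c / [X·(1+k_d θ_c)] = 0.544 × 780 × (1010 − 3.67) × 10.5 / [2270 × (1 + 0.104 × 10.5)] = 4.48×10^6 / 4749 = 944.1 m³.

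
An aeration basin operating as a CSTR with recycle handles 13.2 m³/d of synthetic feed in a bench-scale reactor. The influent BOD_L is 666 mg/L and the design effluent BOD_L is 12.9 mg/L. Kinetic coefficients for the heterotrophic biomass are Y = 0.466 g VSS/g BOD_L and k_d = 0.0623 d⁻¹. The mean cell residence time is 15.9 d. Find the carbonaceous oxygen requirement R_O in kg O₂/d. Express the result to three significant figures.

Correct the yield for decay: Y_obs = Y/(1 + k_d θ_c) = 0.466 / (1 + 0.0623 × 15.9) = 0.466 / 1.991 = 0.2341.
Q·(S₀ − S) = 13.2 × (666 − 12.9) × 10⁻³ = 8.621 kg/d removed.
P_X = Y_obs·Q·(S₀ − S) = 0.2341 × 8.621 = 2.018 kg VSS/d.
R_O = Q·(S₀ − S) − 1.42·P_X = 8.621 − 1.42 × 2.018 = 5.755 kg O₂/d.

R_O ≈ 5.76 kg O₂/d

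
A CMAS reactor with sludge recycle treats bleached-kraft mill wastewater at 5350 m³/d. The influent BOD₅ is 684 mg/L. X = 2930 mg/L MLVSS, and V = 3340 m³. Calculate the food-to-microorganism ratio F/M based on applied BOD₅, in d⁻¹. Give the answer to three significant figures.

F/M = applied load / biomass = Q·S₀/(V·X) = 5350 × 684 / (3340 × 2930) = 0.3739 d⁻¹.

F/M ≈ 0.374 d⁻¹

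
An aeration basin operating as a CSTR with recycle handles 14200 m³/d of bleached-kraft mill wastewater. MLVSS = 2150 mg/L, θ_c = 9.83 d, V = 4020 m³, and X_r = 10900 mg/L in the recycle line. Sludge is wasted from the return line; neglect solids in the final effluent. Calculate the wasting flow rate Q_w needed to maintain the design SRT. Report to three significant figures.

Q_w = (V·X)/(θ_c X_r) = 4020 × 2150 / (9.83 × 10900) = 80.66 m³/d.

Q_w ≈ 80.7 m³/d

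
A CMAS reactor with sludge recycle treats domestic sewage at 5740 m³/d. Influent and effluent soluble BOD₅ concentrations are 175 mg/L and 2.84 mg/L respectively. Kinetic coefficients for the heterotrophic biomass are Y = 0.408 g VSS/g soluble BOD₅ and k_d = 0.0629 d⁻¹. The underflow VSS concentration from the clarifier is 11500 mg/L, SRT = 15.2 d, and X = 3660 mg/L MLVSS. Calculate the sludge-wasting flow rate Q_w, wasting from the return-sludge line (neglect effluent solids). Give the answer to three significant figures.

Rearranging the biomass balance for a CMAS with decay, V = Y·Q·ΔS·θ_c / [X·(1+k_d θ_c)] = 0.408 × 5740 × (175 − 2.84) × 15.2 / [3660 × (1 + 0.0629 × 15.2)] = 6.13×10^6 / 7159 = 856.0 m³.
Q_w = (V·X)/(θ_c X_r) = 856.0 × 3660 / (15.2 × 11500) = 17.92 m³/d.

Q_w ≈ 17.9 m³/d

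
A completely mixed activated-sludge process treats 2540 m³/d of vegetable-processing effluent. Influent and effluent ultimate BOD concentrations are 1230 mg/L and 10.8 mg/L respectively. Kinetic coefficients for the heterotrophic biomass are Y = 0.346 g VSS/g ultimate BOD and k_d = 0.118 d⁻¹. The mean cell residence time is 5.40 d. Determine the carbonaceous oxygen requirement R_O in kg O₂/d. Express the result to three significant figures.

The observed yield is Y_obs = Y/(1 + k_d·θ_c) = 0.346 / (1 + 0.118 × 5.40) = 0.346 / 1.637 = 0.2113 g VSS per g ultimate BOD removed.
ΔS = 1230 − 10.8 = 1219 mg/L, so the substrate removal rate is 2540 × 1219/1000 = 3097 kg ultimate BOD/d.
P_X = Y_obs·Q·(S₀ − S) = 0.2113 × 3097 = 654.5 kg VSS/d.
Carbonaceous O₂ demand = substrate oxidised − cell-mass equivalent = 3097 − 1.42 × 654.5 = 2167 kg O₂/d.

R_O ≈ 2170 kg O₂/d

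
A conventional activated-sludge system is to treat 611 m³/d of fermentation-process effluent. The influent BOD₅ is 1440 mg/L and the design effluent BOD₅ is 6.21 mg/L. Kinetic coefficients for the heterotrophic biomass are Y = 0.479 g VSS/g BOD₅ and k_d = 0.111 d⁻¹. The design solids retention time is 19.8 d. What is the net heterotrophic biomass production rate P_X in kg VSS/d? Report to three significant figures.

Y_obs = Y / (1 + k_d θ_c) = 0.479 / (1 + 0.111 × 19.8) = 0.479 / 3.198 = 0.1498.
ΔS = 1440 − 6.21 = 1434 mg/L, so the substrate removal rate is 611 × 1434/1000 = 876.0 kg BOD₅/d.
Biomass produced: P_X = Y_obs·Q·ΔS = 0.1498 × 876.0 ≈ 131.2 kg VSS/d.

P_X ≈ 131 kg VSS/d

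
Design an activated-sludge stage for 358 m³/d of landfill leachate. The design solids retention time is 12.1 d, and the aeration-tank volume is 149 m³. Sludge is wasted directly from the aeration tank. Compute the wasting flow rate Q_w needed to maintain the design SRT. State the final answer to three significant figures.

Q_w ≈ 12.3 m³/d

For wasting at MLVSS concentration, Q_w = V/θ_c = 149.0/12.1 = 12.31 m³/d.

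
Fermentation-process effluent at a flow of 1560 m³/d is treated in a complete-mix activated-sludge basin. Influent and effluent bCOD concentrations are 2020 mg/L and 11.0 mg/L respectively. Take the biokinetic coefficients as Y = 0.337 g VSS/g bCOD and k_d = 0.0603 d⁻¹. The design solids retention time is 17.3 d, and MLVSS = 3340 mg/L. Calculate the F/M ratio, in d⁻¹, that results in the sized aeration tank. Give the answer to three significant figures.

Steady-state biomass mass balance: V·X·(1 + k_d·θ_c) = Y·Q·(S₀ − S)·θ_c, so V = 0.337 × 1560 × (2020 − 11.0) × 17.3 / [3340 × (1 + 0.0603 × 17.3)] = 1.83×10^7 / 6824 = 2677 m³.
Food-to-microorganism ratio F/M = Q S₀ / (V X) = 1560 × 2020 / (2677 × 3340) = 0.3524 d⁻¹.

F/M ≈ 0.352 d⁻¹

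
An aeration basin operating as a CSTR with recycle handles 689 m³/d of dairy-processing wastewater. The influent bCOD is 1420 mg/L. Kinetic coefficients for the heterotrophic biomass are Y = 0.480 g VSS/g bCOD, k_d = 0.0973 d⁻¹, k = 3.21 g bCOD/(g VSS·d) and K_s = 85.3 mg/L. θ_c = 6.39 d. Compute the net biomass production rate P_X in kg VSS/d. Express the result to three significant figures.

P_X ≈ 286 kg VSS/d

Effluent substrate depends only on kinetics and SRT: S = K_s(1 + k_d θ_c) / [θ_c(Yk − k_d) − 1] = 85.3 × (1 + 0.0973 × 6.39) / [6.39 × (0.480 × 3.21 − 0.0973) − 1] = 138.3 / 8.224 = 16.82 mg/L.
Correct the yield for decay: Y_obs = Y/(1 + k_d θ_c) = 0.480 / (1 + 0.0973 × 6.39) = 0.480 / 1.622 = 0.2960.
ΔS = 1420 − 16.8 = 1403 mg/L, so the substrate removal rate is 689 × 1403/1000 = 966.8 kg bCOD/d.
P_X = Y_obs · Q(S₀ − S) = 0.2960 × 966.8 = 286.2 kg VSS/d.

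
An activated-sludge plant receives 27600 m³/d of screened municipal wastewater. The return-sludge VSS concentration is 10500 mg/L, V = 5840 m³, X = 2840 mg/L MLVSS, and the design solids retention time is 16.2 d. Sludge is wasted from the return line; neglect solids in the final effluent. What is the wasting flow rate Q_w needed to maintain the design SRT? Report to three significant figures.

Q_w = (V·X)/(θ_c X_r) = 5840 × 2840 / (16.2 × 10500) = 97.50 m³/d.

Q_w ≈ 97.5 m³/d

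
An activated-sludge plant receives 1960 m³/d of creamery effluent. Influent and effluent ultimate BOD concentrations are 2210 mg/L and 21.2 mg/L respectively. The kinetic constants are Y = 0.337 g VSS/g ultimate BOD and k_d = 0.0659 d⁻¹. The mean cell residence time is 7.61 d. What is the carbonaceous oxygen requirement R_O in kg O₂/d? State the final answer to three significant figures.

Correct the yield for decay: Y_obs = Y/(1 + k_d θ_c) = 0.337 / (1 + 0.0659 × 7.61) = 0.337 / 1.501 = 0.2244.
ΔS = 2210 − 21.2 = 2189 mg/L, so the substrate removal rate is 1960 × 2189/1000 = 4290 kg ultimate BOD/d.
Net sludge production P_X = 0.2244 × 4290 = 962.9 kg VSS/d.
Carbonaceous O₂ demand = substrate oxidised − cell-mass equivalent = 4290 − 1.42 × 962.9 = 2923 kg O₂/d.

R_O ≈ 2920 kg O₂/d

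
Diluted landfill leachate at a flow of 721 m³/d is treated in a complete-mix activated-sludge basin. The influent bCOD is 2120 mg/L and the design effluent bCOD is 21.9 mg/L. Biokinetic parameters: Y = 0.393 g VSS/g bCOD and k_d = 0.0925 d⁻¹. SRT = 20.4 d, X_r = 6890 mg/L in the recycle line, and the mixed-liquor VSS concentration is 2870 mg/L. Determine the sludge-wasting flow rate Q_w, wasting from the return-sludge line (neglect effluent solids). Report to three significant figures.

Rearranging the biomass balance for a CMAS with decay, V = Y·Q·ΔS·θ_c / [X·(1+k_d θ_c)] = 0.393 × 721 × (2120 − 21.9) × 20.4 / [2870 × (1 + 0.0925 × 20.4)] = 1.21×10^7 / 8286 = 1464 m³.
θ_c = V·X/(Q_w·X_r) when wasting from the recycle, so Q_w = V·X/(θ_c·X_r) = 1464 × 2870 / (20.4 × 6890) = 29.89 m³/d.

Q_w ≈ 29.9 m³/d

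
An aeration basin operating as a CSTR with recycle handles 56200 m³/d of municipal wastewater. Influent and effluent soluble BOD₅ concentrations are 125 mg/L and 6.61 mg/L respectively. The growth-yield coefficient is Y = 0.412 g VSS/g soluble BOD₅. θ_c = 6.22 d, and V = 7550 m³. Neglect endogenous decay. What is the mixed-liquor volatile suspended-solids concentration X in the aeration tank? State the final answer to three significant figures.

From V·X = Y·Q·(S₀ − S)·θ_c (decay neglected): X = 0.412 × 56200 × (125 − 6.61) × 6.22 / 7550 = 2258 mg/L.

X ≈ 2260 mg/L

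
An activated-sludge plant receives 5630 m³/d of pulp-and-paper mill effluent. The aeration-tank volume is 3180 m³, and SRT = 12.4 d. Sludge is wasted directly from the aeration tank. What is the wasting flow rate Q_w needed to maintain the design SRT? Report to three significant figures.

Q_w ≈ 256 m³/d

For wasting at MLVSS concentration, Q_w = V/θ_c = 3180/12.4 = 256.5 m³/d.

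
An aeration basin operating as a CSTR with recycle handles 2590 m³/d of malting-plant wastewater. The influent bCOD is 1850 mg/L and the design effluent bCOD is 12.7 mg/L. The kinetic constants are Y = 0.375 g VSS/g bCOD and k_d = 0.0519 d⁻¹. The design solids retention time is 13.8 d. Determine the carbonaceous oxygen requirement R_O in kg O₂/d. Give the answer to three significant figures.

R_O ≈ 3280 kg O₂/d

Y_obs = Y / (1 + k_d θ_c) = 0.375 / (1 + 0.0519 × 13.8) = 0.375 / 1.716 = 0.2185.
ΔS = 1850 − 12.7 = 1837 mg/L, so the substrate removal rate is 2590 × 1837/1000 = 4759 kg bCOD/d.
Biomass synthesised: P_X = Y_obs × 4759 = 1040 kg VSS/d.
R_O = Q·ΔS − 1.42 P_X = 4759 − 1476 = 3282 kg O₂/d.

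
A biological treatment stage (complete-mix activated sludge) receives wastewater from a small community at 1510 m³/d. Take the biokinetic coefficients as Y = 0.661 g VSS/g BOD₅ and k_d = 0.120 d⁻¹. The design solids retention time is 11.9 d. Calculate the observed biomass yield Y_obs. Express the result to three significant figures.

Y_obs ≈ 0.272 g VSS/g BOD₅

The observed yield is Y_obs = Y/(1 + k_d·θ_c) = 0.661 / (1 + 0.120 × 11.9) = 0.661 / 2.428 = 0.2722 g VSS per g BOD₅ removed.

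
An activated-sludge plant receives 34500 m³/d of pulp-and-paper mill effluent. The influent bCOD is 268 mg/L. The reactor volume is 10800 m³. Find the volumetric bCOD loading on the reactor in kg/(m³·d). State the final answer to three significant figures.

L_v ≈ 0.856 kg bCOD/(m³·d)

Volumetric loading L_v = Q·S₀ / V = 34500 × 268 g/m³ / 10800 m³ = 856.1 g/(m³·d) = 0.8561 kg bCOD/(m³·d).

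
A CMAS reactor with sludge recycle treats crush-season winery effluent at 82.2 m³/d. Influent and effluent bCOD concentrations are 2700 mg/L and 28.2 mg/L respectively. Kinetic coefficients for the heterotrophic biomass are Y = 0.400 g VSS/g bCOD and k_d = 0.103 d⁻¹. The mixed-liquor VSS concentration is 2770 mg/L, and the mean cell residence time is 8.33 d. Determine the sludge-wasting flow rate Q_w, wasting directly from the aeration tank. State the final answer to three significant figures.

Q_w ≈ 17.1 m³/d

Steady-state biomass mass balance: V·X·(1 + k_d·θ_c) = Y·Q·(S₀ − S)·θ_c, so V = 0.400 × 82.2 × (2700 − 28.2) × 8.33 / [2770 × (1 + 0.103 × 8.33)] = 7.32×10^5 / 5147 = 142.2 m³.
For wasting at MLVSS concentration, Q_w = V/θ_c = 142.2/8.33 = 17.07 m³/d.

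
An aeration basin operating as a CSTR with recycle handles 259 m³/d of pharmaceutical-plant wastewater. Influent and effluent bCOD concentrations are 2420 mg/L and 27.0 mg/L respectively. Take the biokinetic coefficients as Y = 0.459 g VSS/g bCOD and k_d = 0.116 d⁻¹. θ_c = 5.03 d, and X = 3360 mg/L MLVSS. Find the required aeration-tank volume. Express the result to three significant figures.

Rearranging the biomass balance for a CMAS with decay, V = Y·Q·ΔS·θ_c / [X·(1+k_d θ_c)] = 0.459 × 259 × (2420 − 27.0) × 5.03 / [3360 × (1 + 0.116 × 5.03)] = 1.43×10^6 / 5320 = 268.9 m³.

V ≈ 269 m³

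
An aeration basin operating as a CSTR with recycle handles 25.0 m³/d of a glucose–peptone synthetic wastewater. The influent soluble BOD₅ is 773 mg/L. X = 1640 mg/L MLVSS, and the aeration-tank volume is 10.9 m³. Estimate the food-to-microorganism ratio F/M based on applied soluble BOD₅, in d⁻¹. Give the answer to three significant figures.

F/M ≈ 1.08 d⁻¹

F/M = Q·S₀ / (V·X) = 25.0 × 773 / (10.90 × 1640) = 1.081 g soluble BOD₅·(g VSS·d)⁻¹.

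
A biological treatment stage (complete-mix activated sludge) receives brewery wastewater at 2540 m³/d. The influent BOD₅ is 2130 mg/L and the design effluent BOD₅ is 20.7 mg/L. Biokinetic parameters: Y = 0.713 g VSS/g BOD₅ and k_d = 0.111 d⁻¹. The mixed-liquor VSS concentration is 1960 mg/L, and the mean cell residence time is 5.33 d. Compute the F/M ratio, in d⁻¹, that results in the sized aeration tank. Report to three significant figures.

F/M ≈ 0.423 d⁻¹

Steady-state biomass mass balance: V·X·(1 + k_d·θ_c) = Y·Q·(S₀ − S)·θ_c, so V = 0.713 × 2540 × (2130 − 20.7) × 5.33 / [1960 × (1 + 0.111 × 5.33)] = 2.04×10^7 / 3120 = 6527 m³.
Food-to-microorganism ratio F/M = Q S₀ / (V X) = 2540 × 2130 / (6527 × 1960) = 0.4229 d⁻¹.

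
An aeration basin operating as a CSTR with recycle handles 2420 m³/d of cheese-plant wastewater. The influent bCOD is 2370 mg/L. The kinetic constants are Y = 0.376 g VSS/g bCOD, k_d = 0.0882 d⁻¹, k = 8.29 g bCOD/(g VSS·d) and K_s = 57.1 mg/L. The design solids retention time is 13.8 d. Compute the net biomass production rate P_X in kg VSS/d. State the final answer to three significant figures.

P_X ≈ 971 kg VSS/d

For a completely mixed reactor with recycle the Lawrence–McCarty relation gives S = K_s·(1 + k_d·θ_c) / [θ_c·(Y·k − k_d) − 1] = 57.1 × (1 + 0.0882 × 13.8) / [13.8 × (0.376 × 8.29 − 0.0882) − 1] = 126.6 / 40.80 = 3.103 mg/L.
The observed yield is Y_obs = Y/(1 + k_d·θ_c) = 0.376 / (1 + 0.0882 × 13.8) = 0.376 / 2.217 = 0.1696 g VSS per g bCOD removed.
Mass of bCOD removed per day: Q(S₀ − S) = 2420 × 2367 g/m³ = 5728 kg/d.
So the net sludge growth is P_X = 0.1696 × 5728 = 971.4 kg VSS/d.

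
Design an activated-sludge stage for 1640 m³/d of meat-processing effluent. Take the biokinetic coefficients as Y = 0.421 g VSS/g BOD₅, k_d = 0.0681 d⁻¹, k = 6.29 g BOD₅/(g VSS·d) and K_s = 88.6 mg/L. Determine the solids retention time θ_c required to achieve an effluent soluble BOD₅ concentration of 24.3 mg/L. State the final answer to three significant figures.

Specific growth rate at S = 24.3 mg/L: μ = YkS/(K_s+S) = 0.421·6.29·24.3/(88.6+24.3) = 0.5700 d⁻¹.
Then 1/θ_c = μ − k_d = 0.5700 − 0.0681 = 0.5019 d⁻¹, giving θ_c = 1.993 d.

θ_c ≈ 1.99 d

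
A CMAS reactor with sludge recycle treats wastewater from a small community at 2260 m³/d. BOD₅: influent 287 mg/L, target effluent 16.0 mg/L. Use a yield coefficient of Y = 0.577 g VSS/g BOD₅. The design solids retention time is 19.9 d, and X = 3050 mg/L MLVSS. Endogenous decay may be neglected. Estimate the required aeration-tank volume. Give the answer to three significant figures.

V ≈ 2310 m³

V·X = Y·Q·ΔS·θ_c gives V = 0.577 × 2260 × (287 − 16.0) × 19.9 / 3050 = 2306 m³.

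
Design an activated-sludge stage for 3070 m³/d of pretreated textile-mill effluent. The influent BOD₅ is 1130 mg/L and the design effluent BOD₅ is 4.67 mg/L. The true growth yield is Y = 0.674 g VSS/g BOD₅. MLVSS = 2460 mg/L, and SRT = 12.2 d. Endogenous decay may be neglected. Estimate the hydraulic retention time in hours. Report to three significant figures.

τ ≈ 90.3 h

Biomass mass balance (decay neglected): V·X = Y·Q·(S₀ − S)·θ_c, so V = 0.674 × 3070 × (1130 − 4.67) × 12.2 / 2460 = 11548 m³.
Hydraulic retention time τ = V/Q = 11548 / 3070 = 3.762 d = 90.28 h.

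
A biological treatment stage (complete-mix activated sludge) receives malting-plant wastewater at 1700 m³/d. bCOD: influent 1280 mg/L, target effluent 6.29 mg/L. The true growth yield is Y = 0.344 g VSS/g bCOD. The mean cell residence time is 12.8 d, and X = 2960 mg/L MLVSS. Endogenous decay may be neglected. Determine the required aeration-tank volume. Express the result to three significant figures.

V ≈ 3220 m³

V·X = Y·Q·ΔS·θ_c gives V = 0.344 × 1700 × (1280 − 6.29) × 12.8 / 2960 = 3221 m³.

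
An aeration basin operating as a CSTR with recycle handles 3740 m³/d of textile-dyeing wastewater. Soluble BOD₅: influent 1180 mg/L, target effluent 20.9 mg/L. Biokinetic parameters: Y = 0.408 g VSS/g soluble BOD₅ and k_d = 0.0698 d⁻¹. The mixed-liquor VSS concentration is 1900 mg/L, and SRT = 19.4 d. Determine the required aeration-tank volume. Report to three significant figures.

V ≈ 7670 m³

Steady-state biomass mass balance: V·X·(1 + k_d·θ_c) = Y·Q·(S₀ − S)·θ_c, so V = 0.408 × 3740 × (1180 − 20.9) × 19.4 / [1900 × (1 + 0.0698 × 19.4)] = 3.43×10^7 / 4473 = 7671 m³.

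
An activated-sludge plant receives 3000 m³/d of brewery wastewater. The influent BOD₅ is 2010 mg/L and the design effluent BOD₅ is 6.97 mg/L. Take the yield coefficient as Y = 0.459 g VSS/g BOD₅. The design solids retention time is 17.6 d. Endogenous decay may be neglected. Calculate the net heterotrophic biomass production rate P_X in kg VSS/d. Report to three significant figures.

Since k_d ≈ 0, Y_obs = Y = 0.459 g VSS/g BOD₅.
Mass of BOD₅ removed per day: Q(S₀ − S) = 3000 × 2003 g/m³ = 6009 kg/d.
P_X = Y_obs · Q(S₀ − S) = 0.4590 × 6009 = 2758 kg VSS/d.

P_X ≈ 2760 kg VSS/d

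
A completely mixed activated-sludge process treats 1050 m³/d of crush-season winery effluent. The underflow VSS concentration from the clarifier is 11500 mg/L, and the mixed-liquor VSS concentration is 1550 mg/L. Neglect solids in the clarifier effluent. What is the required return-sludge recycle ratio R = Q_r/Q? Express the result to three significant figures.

Mass balance around the secondary clarifier (neglecting effluent solids): R = X / (X_r − X) = 1550 / (11500 − 1550) = 0.1558.

R ≈ 0.156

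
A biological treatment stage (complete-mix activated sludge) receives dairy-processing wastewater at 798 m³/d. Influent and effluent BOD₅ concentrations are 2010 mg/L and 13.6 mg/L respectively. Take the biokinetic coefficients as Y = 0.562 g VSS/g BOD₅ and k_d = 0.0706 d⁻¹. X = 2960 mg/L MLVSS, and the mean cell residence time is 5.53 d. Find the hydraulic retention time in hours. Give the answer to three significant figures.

Steady-state biomass mass balance: V·X·(1 + k_d·θ_c) = Y·Q·(S₀ − S)·θ_c, so V = 0.562 × 798 × (2010 − 13.6) × 5.53 / [2960 × (1 + 0.0706 × 5.53)] = 4.95×10^6 / 4116 = 1203 m³.
HRT = V/Q = 1203 m³ / 798 m³·d⁻¹ = 1.508 d × 24 = 36.18 h.

τ ≈ 36.2 h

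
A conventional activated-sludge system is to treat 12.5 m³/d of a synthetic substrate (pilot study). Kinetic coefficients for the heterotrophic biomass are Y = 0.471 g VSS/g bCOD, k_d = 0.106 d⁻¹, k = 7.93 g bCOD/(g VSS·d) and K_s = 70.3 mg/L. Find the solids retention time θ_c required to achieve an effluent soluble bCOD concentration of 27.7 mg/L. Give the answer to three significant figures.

From 1/θ_c = Y·k·S/(K_s + S) − k_d: Y·k·S/(K_s+S) = 0.471 × 7.93 × 27.7 / (70.3 + 27.7) = 1.056 d⁻¹.
1/θ_c = 1.056 − 0.106 = 0.9497 d⁻¹, so θ_c = 1.053 d.

θ_c ≈ 1.05 d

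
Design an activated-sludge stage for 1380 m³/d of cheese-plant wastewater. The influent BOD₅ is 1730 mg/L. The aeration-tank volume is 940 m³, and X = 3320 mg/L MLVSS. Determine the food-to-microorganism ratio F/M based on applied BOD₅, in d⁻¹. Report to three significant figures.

Food-to-microorganism ratio F/M = Q S₀ / (V X) = 1380 × 1730 / (940.0 × 3320) = 0.7650 d⁻¹.

F/M ≈ 0.765 d⁻¹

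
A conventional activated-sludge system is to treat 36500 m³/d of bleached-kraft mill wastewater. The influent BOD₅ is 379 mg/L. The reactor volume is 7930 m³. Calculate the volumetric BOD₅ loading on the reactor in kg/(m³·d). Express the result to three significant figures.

L_v ≈ 1.74 kg BOD₅/(m³·d)

Applied BOD₅ load per unit volume = Q·S₀/V = (36500 × 379/1000)/7930 = 1.744 kg BOD₅·m⁻³·d⁻¹.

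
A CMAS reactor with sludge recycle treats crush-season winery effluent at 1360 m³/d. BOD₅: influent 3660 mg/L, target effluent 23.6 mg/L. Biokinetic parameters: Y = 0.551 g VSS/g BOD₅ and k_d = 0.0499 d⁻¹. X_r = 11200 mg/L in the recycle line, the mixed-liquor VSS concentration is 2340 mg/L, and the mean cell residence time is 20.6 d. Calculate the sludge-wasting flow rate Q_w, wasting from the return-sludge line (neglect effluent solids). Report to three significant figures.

Rearranging the biomass balance for a CMAS with decay, V = Y·Q·ΔS·θ_c / [X·(1+k_d θ_c)] = 0.551 × 1360 × (3660 − 23.6) × 20.6 / [2340 × (1 + 0.0499 × 20.6)] = 5.61×10^7 / 4745 = 11829 m³.
θ_c = V·X/(Q_w·X_r) when wasting from the recycle, so Q_w = V·X/(θ_c·X_r) = 11829 × 2340 / (20.6 × 11200) = 120.0 m³/d.

Q_w ≈ 120 m³/d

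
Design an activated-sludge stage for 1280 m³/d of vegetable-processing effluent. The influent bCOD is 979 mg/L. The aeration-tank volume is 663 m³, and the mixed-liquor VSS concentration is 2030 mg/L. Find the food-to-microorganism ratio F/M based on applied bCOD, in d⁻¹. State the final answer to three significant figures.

F/M = applied load / biomass = Q·S₀/(V·X) = 1280 × 979 / (663.0 × 2030) = 0.9311 d⁻¹.

F/M ≈ 0.931 d⁻¹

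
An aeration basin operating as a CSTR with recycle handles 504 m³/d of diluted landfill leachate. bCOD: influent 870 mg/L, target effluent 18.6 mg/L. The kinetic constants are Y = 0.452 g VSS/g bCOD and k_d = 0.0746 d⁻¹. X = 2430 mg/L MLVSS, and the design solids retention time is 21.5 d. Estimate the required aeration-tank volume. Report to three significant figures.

V ≈ 659 m³

Rearranging the biomass balance for a CMAS with decay, V = Y·Q·ΔS·θ_c / [X·(1+k_d θ_c)] = 0.452 × 504 × (870 − 18.6) × 21.5 / [2430 × (1 + 0.0746 × 21.5)] = 4.17×10^6 / 6327 = 659.0 m³.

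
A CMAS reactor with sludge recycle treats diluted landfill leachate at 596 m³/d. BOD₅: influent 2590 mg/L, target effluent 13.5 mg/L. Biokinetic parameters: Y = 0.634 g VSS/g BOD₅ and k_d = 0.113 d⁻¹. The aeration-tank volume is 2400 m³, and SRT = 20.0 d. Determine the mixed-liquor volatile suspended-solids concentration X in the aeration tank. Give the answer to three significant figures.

X ≈ 2490 mg/L

From V·X·(1 + k_d·θ_c) = Y·Q·(S₀ − S)·θ_c: X = 0.634 × 596 × (2590 − 13.5) × 20.0 / [2400 × (1 + 0.113 × 20.0)] = 2489 mg/L.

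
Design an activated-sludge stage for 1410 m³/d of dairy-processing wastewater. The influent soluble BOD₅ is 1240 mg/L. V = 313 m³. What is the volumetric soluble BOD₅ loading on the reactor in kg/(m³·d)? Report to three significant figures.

L_v ≈ 5.59 kg soluble BOD₅/(m³·d)

L_v = Q S₀ / V = 1410 × 1240 × 10⁻³ / 313.0 = 5.586 kg/(m³·d).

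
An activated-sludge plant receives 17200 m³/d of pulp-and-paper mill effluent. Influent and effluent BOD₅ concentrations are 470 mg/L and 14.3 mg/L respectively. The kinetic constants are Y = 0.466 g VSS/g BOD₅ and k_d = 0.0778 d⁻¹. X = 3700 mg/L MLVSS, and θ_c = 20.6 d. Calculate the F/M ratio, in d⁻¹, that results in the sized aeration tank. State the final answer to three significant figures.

F/M ≈ 0.280 d⁻¹

From the SRT design equation V = Y Q (S₀−S) θ_c / [X (1 + k_d θ_c)] = 0.466 × 17200 × (470 − 14.3) × 20.6 / [3700 × (1 + 0.0778 × 20.6)] = 7.52×10^7 / 9630 = 7813 m³.
Food-to-microorganism ratio F/M = Q S₀ / (V X) = 17200 × 470 / (7813 × 3700) = 0.2796 d⁻¹.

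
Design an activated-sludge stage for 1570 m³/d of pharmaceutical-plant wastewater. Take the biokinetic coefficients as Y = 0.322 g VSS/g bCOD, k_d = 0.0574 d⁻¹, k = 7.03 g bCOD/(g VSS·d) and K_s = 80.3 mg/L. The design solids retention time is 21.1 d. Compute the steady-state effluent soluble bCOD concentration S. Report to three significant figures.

From the Monod/SRT balance for a CMAS, S = K_s·(1+k_d θ_c)/[θ_c·(Y k − k_d) − 1] = 80.3 × (1 + 0.0574 × 21.1) / [21.1 × (0.322 × 7.03 − 0.0574) − 1] = 177.6 / 45.55 = 3.898 mg/L.

S ≈ 3.90 mg/L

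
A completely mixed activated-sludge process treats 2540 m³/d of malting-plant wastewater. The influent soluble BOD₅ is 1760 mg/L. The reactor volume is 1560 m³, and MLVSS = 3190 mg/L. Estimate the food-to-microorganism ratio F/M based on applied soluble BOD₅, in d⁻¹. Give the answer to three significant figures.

F/M = Q·S₀ / (V·X) = 2540 × 1760 / (1560 × 3190) = 0.8983 g soluble BOD₅·(g VSS·d)⁻¹.

F/M ≈ 0.898 d⁻¹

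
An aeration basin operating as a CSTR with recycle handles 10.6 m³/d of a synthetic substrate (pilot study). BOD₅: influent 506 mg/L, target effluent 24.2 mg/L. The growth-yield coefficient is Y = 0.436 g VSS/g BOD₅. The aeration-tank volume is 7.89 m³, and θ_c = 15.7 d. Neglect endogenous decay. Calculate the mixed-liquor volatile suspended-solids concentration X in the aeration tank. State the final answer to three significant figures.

X ≈ 4430 mg/L

From V·X = Y·Q·(S₀ − S)·θ_c (decay neglected): X = 0.436 × 10.6 × (506 − 24.2) × 15.7 / 7.89 = 4431 mg/L.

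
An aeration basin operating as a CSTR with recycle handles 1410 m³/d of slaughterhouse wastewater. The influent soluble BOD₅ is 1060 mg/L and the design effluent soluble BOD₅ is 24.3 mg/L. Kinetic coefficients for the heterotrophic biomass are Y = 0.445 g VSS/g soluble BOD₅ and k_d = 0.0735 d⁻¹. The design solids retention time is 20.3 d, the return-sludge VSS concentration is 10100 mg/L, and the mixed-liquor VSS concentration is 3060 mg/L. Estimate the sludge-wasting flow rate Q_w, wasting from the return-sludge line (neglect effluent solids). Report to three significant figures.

Q_w ≈ 25.8 m³/d

From the SRT design equation V = Y Q (S₀−S) θ_c / [X (1 + k_d θ_c)] = 0.445 × 1410 × (1060 − 24.3) × 20.3 / [3060 × (1 + 0.0735 × 20.3)] = 1.32×10^7 / 7626 = 1730 m³.
θ_c = V·X/(Q_w·X_r) when wasting from the recycle, so Q_w = V·X/(θ_c·X_r) = 1730 × 3060 / (20.3 × 10100) = 25.82 m³/d.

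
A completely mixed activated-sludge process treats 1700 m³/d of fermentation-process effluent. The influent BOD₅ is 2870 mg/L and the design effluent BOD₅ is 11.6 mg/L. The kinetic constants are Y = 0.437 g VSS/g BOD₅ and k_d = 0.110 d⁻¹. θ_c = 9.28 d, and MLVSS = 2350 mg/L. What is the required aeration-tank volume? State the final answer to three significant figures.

Rearranging the biomass balance for a CMAS with decay, V = Y·Q·ΔS·θ_c / [X·(1+k_d θ_c)] = 0.437 × 1700 × (2870 − 11.6) × 9.28 / [2350 × (1 + 0.110 × 9.28)] = 1.97×10^7 / 4749 = 4150 m³.

V ≈ 4150 m³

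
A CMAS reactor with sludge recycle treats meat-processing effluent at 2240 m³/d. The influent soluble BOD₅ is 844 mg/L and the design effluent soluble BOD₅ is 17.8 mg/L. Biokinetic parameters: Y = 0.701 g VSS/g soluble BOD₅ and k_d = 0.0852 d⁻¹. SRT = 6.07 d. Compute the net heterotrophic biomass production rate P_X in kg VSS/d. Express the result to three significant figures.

Correct the yield for decay: Y_obs = Y/(1 + k_d θ_c) = 0.701 / (1 + 0.0852 × 6.07) = 0.701 / 1.517 = 0.4620.
Substrate removed = Q·(S₀ − S) = 2240 m³/d × (844 − 17.8) g/m³ = 1.85×10^6 g/d = 1851 kg/d.
P_X = Y_obs · Q(S₀ − S) = 0.4620 × 1851 = 855.1 kg VSS/d.

P_X ≈ 855 kg VSS/d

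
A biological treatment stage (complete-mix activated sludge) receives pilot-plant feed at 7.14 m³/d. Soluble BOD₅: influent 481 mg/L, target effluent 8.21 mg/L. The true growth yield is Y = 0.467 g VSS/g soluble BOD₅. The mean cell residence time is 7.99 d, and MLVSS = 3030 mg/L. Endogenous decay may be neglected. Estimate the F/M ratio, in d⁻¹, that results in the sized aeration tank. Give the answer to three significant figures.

F/M ≈ 0.273 d⁻¹

Biomass mass balance (decay neglected): V·X = Y·Q·(S₀ − S)·θ_c, so V = 0.467 × 7.14 × (481 − 8.21) × 7.99 / 3030 = 4.157 m³.
F/M = applied load / biomass = Q·S₀/(V·X) = 7.14 × 481 / (4.157 × 3030) = 0.2727 d⁻¹.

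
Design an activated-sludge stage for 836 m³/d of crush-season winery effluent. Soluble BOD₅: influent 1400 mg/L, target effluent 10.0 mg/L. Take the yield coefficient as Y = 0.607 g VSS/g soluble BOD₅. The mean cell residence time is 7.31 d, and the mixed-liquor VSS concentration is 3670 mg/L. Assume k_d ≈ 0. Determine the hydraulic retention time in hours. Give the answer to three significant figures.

τ ≈ 40.3 h

V·X = Y·Q·ΔS·θ_c gives V = 0.607 × 836 × (1400 − 10.0) × 7.31 / 3670 = 1405 m³.
τ = V/Q = 1405/836 = 1.681 d, or 40.33 h.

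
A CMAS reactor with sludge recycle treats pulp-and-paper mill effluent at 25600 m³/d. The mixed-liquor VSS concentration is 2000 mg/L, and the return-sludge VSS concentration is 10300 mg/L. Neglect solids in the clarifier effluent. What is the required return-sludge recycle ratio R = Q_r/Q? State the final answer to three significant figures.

R ≈ 0.241

Mass balance around the secondary clarifier (neglecting effluent solids): R = X / (X_r − X) = 2000 / (10300 − 2000) = 0.2410.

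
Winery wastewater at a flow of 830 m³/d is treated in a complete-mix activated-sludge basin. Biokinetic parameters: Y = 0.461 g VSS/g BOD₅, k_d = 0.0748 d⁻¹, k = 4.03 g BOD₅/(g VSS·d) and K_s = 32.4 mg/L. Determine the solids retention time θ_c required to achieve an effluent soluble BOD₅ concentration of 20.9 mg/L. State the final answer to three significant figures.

At the target effluent, Y k S/(K_s+S) = 0.461×4.03×20.9/53.30 = 0.7285 d⁻¹.
θ_c = 1/(μ − k_d) = 1/(0.7285 − 0.0748) = 1/0.6537 = 1.530 d.

θ_c ≈ 1.53 d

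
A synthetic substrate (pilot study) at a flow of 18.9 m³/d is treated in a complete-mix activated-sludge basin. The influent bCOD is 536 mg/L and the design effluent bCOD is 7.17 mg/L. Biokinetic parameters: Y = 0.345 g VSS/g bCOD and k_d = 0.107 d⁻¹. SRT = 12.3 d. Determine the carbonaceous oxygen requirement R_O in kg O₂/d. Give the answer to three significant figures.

Y_obs = Y / (1 + k_d θ_c) = 0.345 / (1 + 0.107 × 12.3) = 0.345 / 2.316 = 0.1490.
ΔS = 536 − 7.17 = 528.8 mg/L, so the substrate removal rate is 18.9 × 528.8/1000 = 9.995 kg bCOD/d.
P_X = Y_obs·Q·(S₀ − S) = 0.1490 × 9.995 = 1.489 kg VSS/d.
R_O = Q·ΔS − 1.42 P_X = 9.995 − 2.114 = 7.881 kg O₂/d.

R_O ≈ 7.88 kg O₂/d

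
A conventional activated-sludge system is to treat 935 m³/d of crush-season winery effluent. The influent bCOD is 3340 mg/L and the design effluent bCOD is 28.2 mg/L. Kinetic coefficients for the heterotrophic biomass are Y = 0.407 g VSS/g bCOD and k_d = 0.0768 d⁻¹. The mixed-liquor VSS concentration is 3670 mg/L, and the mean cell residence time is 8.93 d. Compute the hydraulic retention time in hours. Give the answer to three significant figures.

τ ≈ 46.7 h

Rearranging the biomass balance for a CMAS with decay, V = Y·Q·ΔS·θ_c / [X·(1+k_d θ_c)] = 0.407 × 935 × (3340 − 28.2) × 8.93 / [3670 × (1 + 0.0768 × 8.93)] = 1.13×10^7 / 6187 = 1819 m³.
HRT = V/Q = 1819 m³ / 935 m³·d⁻¹ = 1.946 d × 24 = 46.69 h.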